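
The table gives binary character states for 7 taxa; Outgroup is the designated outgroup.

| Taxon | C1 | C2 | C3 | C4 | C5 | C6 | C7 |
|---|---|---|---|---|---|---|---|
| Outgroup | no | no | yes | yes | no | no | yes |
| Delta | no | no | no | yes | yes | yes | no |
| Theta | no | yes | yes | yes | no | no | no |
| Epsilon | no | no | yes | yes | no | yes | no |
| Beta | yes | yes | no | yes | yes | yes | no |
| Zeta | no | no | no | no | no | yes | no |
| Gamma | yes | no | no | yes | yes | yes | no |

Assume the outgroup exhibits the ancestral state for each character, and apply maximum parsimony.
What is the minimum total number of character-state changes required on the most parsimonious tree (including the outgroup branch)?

8

Character polarity is set by the outgroup: the derived state is whichever differs from the outgroup's state, so for C3, C4, C7 the derived state is 'no', and for the remaining characters it is 'yes'.
C1: derived state 'yes' in Beta and Gamma only — synapomorphy for {Beta, Gamma}.
C2 (state 'yes') occurs in Beta and Theta but conflicts with the nesting implied by the other characters — most parsimoniously interpreted as homoplasy.
C3 (derived state 'no') is shared by Beta, Delta, Gamma, and Zeta — a synapomorphy uniting that clade.
C4: derived state 'no' in Zeta only — an autapomorphy, so it tells us nothing about relationships among taxa.
C5: derived state 'yes' in Beta, Delta, and Gamma only — synapomorphy for {Beta, Delta, Gamma}.
C6 (derived state 'yes') is shared by Beta, Delta, Epsilon, Gamma, and Zeta — a synapomorphy uniting that clade.
C7 (derived state 'no') is shared by all ingroup taxa — unites the whole ingroup.
Most parsimonious ingroup topology: ((((Delta,(Beta,Gamma)),Zeta),Epsilon),Theta).
Changes per character on this tree: C1: 1; C2: 2; C3: 1; C4: 1; C5: 1; C6: 1; C7: 1.
Total = 8.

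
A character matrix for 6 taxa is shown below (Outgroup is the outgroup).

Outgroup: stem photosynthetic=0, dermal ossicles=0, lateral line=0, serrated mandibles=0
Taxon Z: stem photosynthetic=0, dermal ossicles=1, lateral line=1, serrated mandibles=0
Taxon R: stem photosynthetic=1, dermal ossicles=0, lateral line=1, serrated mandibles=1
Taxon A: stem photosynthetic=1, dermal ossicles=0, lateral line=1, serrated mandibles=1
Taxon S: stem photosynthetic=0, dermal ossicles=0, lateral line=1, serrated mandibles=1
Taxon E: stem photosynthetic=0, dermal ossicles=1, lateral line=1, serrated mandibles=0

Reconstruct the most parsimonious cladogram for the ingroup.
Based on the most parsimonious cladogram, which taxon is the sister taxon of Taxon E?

The outgroup has state '0' for every character, so '1' is the derived state throughout.
stem photosynthetic (derived state '1') is shared by Taxon A and Taxon R — a synapomorphy uniting that clade.
Only Taxon E and Taxon Z show the derived state '1' for dermal ossicles, supporting them as a clade.
lateral line (derived state '1') is shared by all ingroup taxa — unites the whole ingroup.
Only Taxon A, Taxon R, and Taxon S show the derived state '1' for serrated mandibles, supporting them as a clade.
Most parsimonious ingroup topology: ((Taxon Z,Taxon E),((Taxon R,Taxon A),Taxon S)).
Taxon E and Taxon Z form a cherry on this tree, so they are sister taxa.

Taxon Z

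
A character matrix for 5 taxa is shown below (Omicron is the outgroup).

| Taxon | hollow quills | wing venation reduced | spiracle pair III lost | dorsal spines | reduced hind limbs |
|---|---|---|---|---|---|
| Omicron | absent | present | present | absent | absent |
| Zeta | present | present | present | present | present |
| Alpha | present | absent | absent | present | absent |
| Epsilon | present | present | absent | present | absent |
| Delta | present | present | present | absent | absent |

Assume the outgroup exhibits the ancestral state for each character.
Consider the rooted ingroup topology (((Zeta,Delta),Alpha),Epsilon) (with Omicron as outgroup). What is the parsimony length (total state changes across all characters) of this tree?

Map each character onto (((Zeta,Delta),Alpha),Epsilon) (rooted by Omicron) and count the minimum state changes it requires (Fitch parsimony):
hollow quills: 1; wing venation reduced: 1; spiracle pair III lost: 2; dorsal spines: 2; reduced hind limbs: 1.
Total tree length = 7.

7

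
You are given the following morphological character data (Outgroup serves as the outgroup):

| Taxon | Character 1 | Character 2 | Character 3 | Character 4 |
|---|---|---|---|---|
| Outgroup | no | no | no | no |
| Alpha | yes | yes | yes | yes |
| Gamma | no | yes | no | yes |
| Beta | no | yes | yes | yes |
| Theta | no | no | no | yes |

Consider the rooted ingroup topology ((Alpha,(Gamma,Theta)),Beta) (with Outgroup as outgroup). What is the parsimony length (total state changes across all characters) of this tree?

Map each character onto ((Alpha,(Gamma,Theta)),Beta) (rooted by Outgroup) and count the minimum state changes it requires (Fitch parsimony):
Character 1: 1; Character 2: 2; Character 3: 2; Character 4: 1.
Total tree length = 6.

6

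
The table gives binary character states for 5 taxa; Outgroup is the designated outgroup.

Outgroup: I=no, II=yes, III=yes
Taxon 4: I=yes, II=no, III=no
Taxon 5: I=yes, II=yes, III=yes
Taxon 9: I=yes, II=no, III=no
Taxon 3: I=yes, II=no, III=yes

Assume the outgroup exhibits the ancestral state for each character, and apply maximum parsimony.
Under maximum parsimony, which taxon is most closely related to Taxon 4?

Taxon 9

Character polarity is set by the outgroup: the derived state is whichever differs from the outgroup's state, so for II, III the derived state is 'no', and for the remaining characters it is 'yes'.
All ingroup taxa share the derived state 'yes' for I; it defines the ingroup but does not resolve relationships within it.
Only Taxon 3, Taxon 4, and Taxon 9 show the derived state 'no' for II, supporting them as a clade.
III: derived state 'no' in Taxon 4 and Taxon 9 only — synapomorphy for {Taxon 4, Taxon 9}.
Most parsimonious ingroup topology: (((Taxon 4,Taxon 9),Taxon 3),Taxon 5).
Taxon 4 and Taxon 9 form a cherry on this tree, so they are sister taxa.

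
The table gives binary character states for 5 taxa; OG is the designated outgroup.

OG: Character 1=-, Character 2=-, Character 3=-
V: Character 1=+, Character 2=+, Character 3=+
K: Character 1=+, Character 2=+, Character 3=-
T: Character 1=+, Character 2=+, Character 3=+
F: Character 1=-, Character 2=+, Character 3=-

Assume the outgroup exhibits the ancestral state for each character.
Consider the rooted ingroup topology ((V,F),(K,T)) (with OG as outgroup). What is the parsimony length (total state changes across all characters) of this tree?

5

Map each character onto ((V,F),(K,T)) (rooted by OG) and count the minimum state changes it requires (Fitch parsimony):
Character 1: 2; Character 2: 1; Character 3: 2.
Total tree length = 5.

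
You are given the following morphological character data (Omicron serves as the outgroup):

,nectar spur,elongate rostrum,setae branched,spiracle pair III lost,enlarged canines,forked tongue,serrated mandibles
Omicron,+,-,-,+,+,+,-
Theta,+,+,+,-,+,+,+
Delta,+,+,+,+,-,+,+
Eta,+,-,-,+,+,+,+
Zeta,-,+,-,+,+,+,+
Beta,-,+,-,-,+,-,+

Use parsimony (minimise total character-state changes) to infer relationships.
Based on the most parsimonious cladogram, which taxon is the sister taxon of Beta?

Character polarity is set by the outgroup: the derived state is whichever differs from the outgroup's state, so for nectar spur, spiracle pair III lost, enlarged canines, forked tongue the derived state is '-', and for the remaining characters it is '+'.
nectar spur: derived state '-' in Beta and Zeta only — synapomorphy for {Beta, Zeta}.
elongate rostrum: derived state '+' in Beta, Delta, Theta, and Zeta only — synapomorphy for {Beta, Delta, Theta, Zeta}.
setae branched: derived state '+' in Delta and Theta only — synapomorphy for {Delta, Theta}.
spiracle pair III lost groups Beta and Theta, which is incompatible with the clades supported by the remaining characters; treating it as convergent (homoplasy) costs fewer steps than any alternative tree.
enlarged canines: derived state '-' in Delta only — an autapomorphy, so it tells us nothing about relationships among taxa.
forked tongue: derived state '-' in Beta only — an autapomorphy, so it tells us nothing about relationships among taxa.
All ingroup taxa share the derived state '+' for serrated mandibles; it defines the ingroup but does not resolve relationships within it.
Most parsimonious ingroup topology: (((Theta,Delta),(Zeta,Beta)),Eta).
Beta and Zeta form a cherry on this tree, so they are sister taxa.

Zeta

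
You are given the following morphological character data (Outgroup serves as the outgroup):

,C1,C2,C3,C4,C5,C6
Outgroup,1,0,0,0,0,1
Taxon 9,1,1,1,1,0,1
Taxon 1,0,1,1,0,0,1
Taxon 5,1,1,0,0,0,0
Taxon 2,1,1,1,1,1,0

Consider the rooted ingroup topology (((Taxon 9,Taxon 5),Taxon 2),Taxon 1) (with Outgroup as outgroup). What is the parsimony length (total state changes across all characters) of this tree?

9

Map each character onto (((Taxon 9,Taxon 5),Taxon 2),Taxon 1) (rooted by Outgroup) and count the minimum state changes it requires (Fitch parsimony):
C1: 1; C2: 1; C3: 2; C4: 2; C5: 1; C6: 2.
Total tree length = 9.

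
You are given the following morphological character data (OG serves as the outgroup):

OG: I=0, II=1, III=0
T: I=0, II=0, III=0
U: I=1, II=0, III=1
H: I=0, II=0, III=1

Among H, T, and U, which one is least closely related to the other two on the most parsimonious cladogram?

T

Character polarity is set by the outgroup: the derived state is whichever differs from the outgroup's state, so for II the derived state is '0', and for the remaining characters it is '1'.
I: derived state '1' in U only — an autapomorphy, so it tells us nothing about relationships among taxa.
All ingroup taxa share the derived state '0' for II; it defines the ingroup but does not resolve relationships within it.
III: derived state '1' in H and U only — synapomorphy for {H, U}.
Most parsimonious ingroup topology: (T,(U,H)).
H and U share a more recent common ancestor with each other than either does with T, so T is the least closely related of the three.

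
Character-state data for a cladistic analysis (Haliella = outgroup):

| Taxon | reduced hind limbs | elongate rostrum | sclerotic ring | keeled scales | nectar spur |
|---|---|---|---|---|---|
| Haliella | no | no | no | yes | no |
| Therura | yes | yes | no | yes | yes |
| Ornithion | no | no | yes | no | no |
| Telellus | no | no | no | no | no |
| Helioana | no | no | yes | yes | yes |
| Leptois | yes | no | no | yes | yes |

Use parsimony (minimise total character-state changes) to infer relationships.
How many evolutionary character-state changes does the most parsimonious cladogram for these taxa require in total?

6

Character polarity is set by the outgroup: the derived state is whichever differs from the outgroup's state, so for keeled scales the derived state is 'no', and for the remaining characters it is 'yes'.
reduced hind limbs: derived state 'yes' in Leptois and Therura only — synapomorphy for {Leptois, Therura}.
elongate rostrum: derived state 'yes' in Therura only — an autapomorphy, so it tells us nothing about relationships among taxa.
sclerotic ring groups Helioana and Ornithion, which is incompatible with the clades supported by the remaining characters; treating it as convergent (homoplasy) costs fewer steps than any alternative tree.
keeled scales (derived state 'no') is shared by Ornithion and Telellus — a synapomorphy uniting that clade.
nectar spur: derived state 'yes' in Helioana, Leptois, and Therura only — synapomorphy for {Helioana, Leptois, Therura}.
Most parsimonious ingroup topology: (((Therura,Leptois),Helioana),(Ornithion,Telellus)).
Changes per character on this tree: reduced hind limbs: 1; elongate rostrum: 1; sclerotic ring: 2; keeled scales: 1; nectar spur: 1.
Total = 6.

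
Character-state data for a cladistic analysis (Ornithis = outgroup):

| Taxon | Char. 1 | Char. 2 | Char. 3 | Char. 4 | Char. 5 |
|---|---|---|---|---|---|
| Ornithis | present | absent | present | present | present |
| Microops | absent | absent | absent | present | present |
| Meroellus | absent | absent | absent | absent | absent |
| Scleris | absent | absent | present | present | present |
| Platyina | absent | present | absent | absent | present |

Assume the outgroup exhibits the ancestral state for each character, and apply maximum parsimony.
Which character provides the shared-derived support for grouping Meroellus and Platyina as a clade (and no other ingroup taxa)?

Char. 4

Character polarity is set by the outgroup: the derived state is whichever differs from the outgroup's state, so for Char. 1, Char. 3, Char. 4, Char. 5 the derived state is 'absent', and for the remaining characters it is 'present'.
All ingroup taxa share the derived state 'absent' for Char. 1; it defines the ingroup but does not resolve relationships within it.
Char. 2: derived state 'present' in Platyina only — an autapomorphy, so it tells us nothing about relationships among taxa.
Char. 3 (derived state 'absent') is shared by Meroellus, Microops, and Platyina — a synapomorphy uniting that clade.
Only Meroellus and Platyina show the derived state 'absent' for Char. 4, supporting them as a clade.
Char. 5 (derived state 'absent') is unique to Meroellus (autapomorphy; uninformative for grouping).
Most parsimonious ingroup topology: ((Microops,(Meroellus,Platyina)),Scleris).
The clade {Meroellus, Platyina} is supported by Char. 4: its derived state 'absent' occurs in exactly those taxa and in no other taxon (including the outgroup).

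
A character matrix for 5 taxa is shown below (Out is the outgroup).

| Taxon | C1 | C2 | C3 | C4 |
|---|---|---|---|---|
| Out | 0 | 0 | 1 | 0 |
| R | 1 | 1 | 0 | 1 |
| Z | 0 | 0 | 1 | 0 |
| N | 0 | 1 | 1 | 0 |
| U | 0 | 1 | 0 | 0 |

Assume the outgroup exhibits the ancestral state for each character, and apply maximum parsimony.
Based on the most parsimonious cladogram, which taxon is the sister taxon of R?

U

Character polarity is set by the outgroup: the derived state is whichever differs from the outgroup's state, so for C3 the derived state is '0', and for the remaining characters it is '1'.
C1 (derived state '1') is unique to R (autapomorphy; uninformative for grouping).
C2: derived state '1' in N, R, and U only — synapomorphy for {N, R, U}.
C3: derived state '0' in R and U only — synapomorphy for {R, U}.
C4 (derived state '1') is unique to R (autapomorphy; uninformative for grouping).
Most parsimonious ingroup topology: (((R,U),N),Z).
R and U form a cherry on this tree, so they are sister taxa.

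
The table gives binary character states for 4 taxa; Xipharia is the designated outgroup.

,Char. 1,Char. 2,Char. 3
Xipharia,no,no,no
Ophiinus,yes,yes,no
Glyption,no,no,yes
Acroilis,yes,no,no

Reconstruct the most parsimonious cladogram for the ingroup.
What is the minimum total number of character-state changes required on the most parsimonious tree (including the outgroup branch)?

3

The outgroup has state 'no' for every character, so 'yes' is the derived state throughout.
Char. 1: derived state 'yes' in Acroilis and Ophiinus only — synapomorphy for {Acroilis, Ophiinus}.
Char. 2: derived state 'yes' in Ophiinus only — an autapomorphy, so it tells us nothing about relationships among taxa.
Char. 3: derived state 'yes' in Glyption only — an autapomorphy, so it tells us nothing about relationships among taxa.
Most parsimonious ingroup topology: ((Ophiinus,Acroilis),Glyption).
Changes per character on this tree: Char. 1: 1; Char. 2: 1; Char. 3: 1.
Total = 3.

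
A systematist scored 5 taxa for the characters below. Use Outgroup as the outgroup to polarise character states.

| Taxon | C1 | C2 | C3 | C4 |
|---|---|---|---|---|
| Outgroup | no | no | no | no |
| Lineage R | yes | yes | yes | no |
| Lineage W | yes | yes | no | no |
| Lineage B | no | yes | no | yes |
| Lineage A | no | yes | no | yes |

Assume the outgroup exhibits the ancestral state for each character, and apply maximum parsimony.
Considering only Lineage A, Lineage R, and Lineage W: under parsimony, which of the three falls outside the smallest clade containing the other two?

The outgroup has state 'no' for every character, so 'yes' is the derived state throughout.
C1: derived state 'yes' in Lineage R and Lineage W only — synapomorphy for {Lineage R, Lineage W}.
All ingroup taxa share the derived state 'yes' for C2; it defines the ingroup but does not resolve relationships within it.
C3: derived state 'yes' in Lineage R only — an autapomorphy, so it tells us nothing about relationships among taxa.
C4 (derived state 'yes') is shared by Lineage A and Lineage B — a synapomorphy uniting that clade.
Most parsimonious ingroup topology: ((Lineage R,Lineage W),(Lineage B,Lineage A)).
Lineage R and Lineage W share a more recent common ancestor with each other than either does with Lineage A, so Lineage A is the least closely related of the three.

Lineage A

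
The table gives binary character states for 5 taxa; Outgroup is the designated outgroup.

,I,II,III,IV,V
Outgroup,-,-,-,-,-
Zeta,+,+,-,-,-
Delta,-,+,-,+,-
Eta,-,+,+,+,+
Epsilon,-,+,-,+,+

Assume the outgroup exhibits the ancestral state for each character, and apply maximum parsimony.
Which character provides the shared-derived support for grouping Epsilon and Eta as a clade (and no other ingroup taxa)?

V

The outgroup has state '-' for every character, so '+' is the derived state throughout.
I (derived state '+') is unique to Zeta (autapomorphy; uninformative for grouping).
All ingroup taxa share the derived state '+' for II; it defines the ingroup but does not resolve relationships within it.
III: derived state '+' in Eta only — an autapomorphy, so it tells us nothing about relationships among taxa.
Only Delta, Epsilon, and Eta show the derived state '+' for IV, supporting them as a clade.
V: derived state '+' in Epsilon and Eta only — synapomorphy for {Epsilon, Eta}.
Most parsimonious ingroup topology: (Zeta,(Delta,(Eta,Epsilon))).
The clade {Epsilon, Eta} is supported by V: its derived state '+' occurs in exactly those taxa and in no other taxon (including the outgroup).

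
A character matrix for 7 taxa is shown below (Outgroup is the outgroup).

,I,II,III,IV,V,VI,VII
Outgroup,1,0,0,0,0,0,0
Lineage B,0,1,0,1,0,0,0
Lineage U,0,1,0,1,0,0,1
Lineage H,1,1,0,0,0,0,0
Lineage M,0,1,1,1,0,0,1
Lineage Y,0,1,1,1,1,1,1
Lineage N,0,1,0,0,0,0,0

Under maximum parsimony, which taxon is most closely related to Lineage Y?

Character polarity is set by the outgroup: the derived state is whichever differs from the outgroup's state, so for I the derived state is '0', and for the remaining characters it is '1'.
Only Lineage B, Lineage M, Lineage N, Lineage U, and Lineage Y show the derived state '0' for I, supporting them as a clade.
All ingroup taxa share the derived state '1' for II; it defines the ingroup but does not resolve relationships within it.
Only Lineage M and Lineage Y show the derived state '1' for III, supporting them as a clade.
IV (derived state '1') is shared by Lineage B, Lineage M, Lineage U, and Lineage Y — a synapomorphy uniting that clade.
V: derived state '1' in Lineage Y only — an autapomorphy, so it tells us nothing about relationships among taxa.
VI (derived state '1') is unique to Lineage Y (autapomorphy; uninformative for grouping).
VII: derived state '1' in Lineage M, Lineage U, and Lineage Y only — synapomorphy for {Lineage M, Lineage U, Lineage Y}.
Most parsimonious ingroup topology: (((Lineage B,(Lineage U,(Lineage M,Lineage Y))),Lineage N),Lineage H).
Lineage Y and Lineage M form a cherry on this tree, so they are sister taxa.

Lineage M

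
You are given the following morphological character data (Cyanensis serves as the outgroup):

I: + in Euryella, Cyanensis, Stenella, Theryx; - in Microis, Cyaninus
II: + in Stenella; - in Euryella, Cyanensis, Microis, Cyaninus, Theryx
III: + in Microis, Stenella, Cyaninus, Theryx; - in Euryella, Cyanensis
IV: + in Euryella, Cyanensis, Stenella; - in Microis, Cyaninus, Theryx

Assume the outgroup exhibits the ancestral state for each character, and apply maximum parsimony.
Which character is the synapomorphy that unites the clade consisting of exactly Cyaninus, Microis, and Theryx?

Character polarity is set by the outgroup: the derived state is whichever differs from the outgroup's state, so for I, IV the derived state is '-', and for the remaining characters it is '+'.
I: derived state '-' in Cyaninus and Microis only — synapomorphy for {Cyaninus, Microis}.
II (derived state '+') is unique to Stenella (autapomorphy; uninformative for grouping).
Only Cyaninus, Microis, Stenella, and Theryx show the derived state '+' for III, supporting them as a clade.
Only Cyaninus, Microis, and Theryx show the derived state '-' for IV, supporting them as a clade.
Most parsimonious ingroup topology: (Euryella,((Theryx,(Cyaninus,Microis)),Stenella)).
The clade {Cyaninus, Microis, Theryx} is supported by IV: its derived state '-' occurs in exactly those taxa and in no other taxon (including the outgroup).

IV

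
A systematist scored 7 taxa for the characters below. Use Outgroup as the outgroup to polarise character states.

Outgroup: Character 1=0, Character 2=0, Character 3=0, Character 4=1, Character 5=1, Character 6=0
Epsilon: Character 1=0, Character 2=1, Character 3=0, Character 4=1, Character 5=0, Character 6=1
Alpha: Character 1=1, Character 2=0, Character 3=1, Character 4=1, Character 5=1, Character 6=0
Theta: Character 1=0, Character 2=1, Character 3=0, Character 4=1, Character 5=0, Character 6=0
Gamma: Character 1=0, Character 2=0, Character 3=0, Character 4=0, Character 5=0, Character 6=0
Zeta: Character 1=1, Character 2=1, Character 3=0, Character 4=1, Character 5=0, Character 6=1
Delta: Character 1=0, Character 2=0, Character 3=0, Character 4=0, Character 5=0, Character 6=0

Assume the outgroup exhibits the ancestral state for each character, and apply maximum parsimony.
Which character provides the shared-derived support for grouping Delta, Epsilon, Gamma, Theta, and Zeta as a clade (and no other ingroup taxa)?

Character polarity is set by the outgroup: the derived state is whichever differs from the outgroup's state, so for Character 4, Character 5 the derived state is '0', and for the remaining characters it is '1'.
Character 1 groups Alpha and Zeta, which is incompatible with the clades supported by the remaining characters; treating it as convergent (homoplasy) costs fewer steps than any alternative tree.
Character 2: derived state '1' in Epsilon, Theta, and Zeta only — synapomorphy for {Epsilon, Theta, Zeta}.
Character 3: derived state '1' in Alpha only — an autapomorphy, so it tells us nothing about relationships among taxa.
Only Delta and Gamma show the derived state '0' for Character 4, supporting them as a clade.
Only Delta, Epsilon, Gamma, Theta, and Zeta show the derived state '0' for Character 5, supporting them as a clade.
Only Epsilon and Zeta show the derived state '1' for Character 6, supporting them as a clade.
Most parsimonious ingroup topology: ((((Epsilon,Zeta),Theta),(Gamma,Delta)),Alpha).
The clade {Delta, Epsilon, Gamma, Theta, Zeta} is supported by Character 5: its derived state '0' occurs in exactly those taxa and in no other taxon (including the outgroup).

Character 5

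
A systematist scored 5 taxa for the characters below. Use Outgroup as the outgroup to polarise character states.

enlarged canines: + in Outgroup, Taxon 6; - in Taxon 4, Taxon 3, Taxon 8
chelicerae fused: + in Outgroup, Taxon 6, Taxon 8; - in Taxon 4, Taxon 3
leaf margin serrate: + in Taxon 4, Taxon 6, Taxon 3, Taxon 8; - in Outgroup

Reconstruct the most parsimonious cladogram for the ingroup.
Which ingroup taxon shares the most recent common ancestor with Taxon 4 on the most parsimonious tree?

Character polarity is set by the outgroup: the derived state is whichever differs from the outgroup's state, so for enlarged canines, chelicerae fused the derived state is '-', and for the remaining characters it is '+'.
enlarged canines: derived state '-' in Taxon 3, Taxon 4, and Taxon 8 only — synapomorphy for {Taxon 3, Taxon 4, Taxon 8}.
chelicerae fused: derived state '-' in Taxon 3 and Taxon 4 only — synapomorphy for {Taxon 3, Taxon 4}.
All ingroup taxa share the derived state '+' for leaf margin serrate; it defines the ingroup but does not resolve relationships within it.
Most parsimonious ingroup topology: (((Taxon 4,Taxon 3),Taxon 8),Taxon 6).
Taxon 4 and Taxon 3 form a cherry on this tree, so they are sister taxa.

Taxon 3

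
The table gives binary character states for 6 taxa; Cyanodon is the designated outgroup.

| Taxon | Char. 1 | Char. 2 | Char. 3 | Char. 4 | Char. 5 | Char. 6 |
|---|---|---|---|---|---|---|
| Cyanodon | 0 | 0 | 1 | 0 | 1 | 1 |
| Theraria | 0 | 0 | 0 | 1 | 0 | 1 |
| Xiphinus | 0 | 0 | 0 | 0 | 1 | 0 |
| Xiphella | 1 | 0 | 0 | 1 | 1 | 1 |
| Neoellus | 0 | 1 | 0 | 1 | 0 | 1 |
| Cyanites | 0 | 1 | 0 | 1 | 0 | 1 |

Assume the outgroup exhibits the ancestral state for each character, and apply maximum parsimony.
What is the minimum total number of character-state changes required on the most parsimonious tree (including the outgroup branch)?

Character polarity is set by the outgroup: the derived state is whichever differs from the outgroup's state, so for Char. 3, Char. 5, Char. 6 the derived state is '0', and for the remaining characters it is '1'.
Char. 1 (derived state '1') is unique to Xiphella (autapomorphy; uninformative for grouping).
Char. 2 (derived state '1') is shared by Cyanites and Neoellus — a synapomorphy uniting that clade.
All ingroup taxa share the derived state '0' for Char. 3; it defines the ingroup but does not resolve relationships within it.
Only Cyanites, Neoellus, Theraria, and Xiphella show the derived state '1' for Char. 4, supporting them as a clade.
Char. 5: derived state '0' in Cyanites, Neoellus, and Theraria only — synapomorphy for {Cyanites, Neoellus, Theraria}.
Char. 6: derived state '0' in Xiphinus only — an autapomorphy, so it tells us nothing about relationships among taxa.
Most parsimonious ingroup topology: (((Theraria,(Neoellus,Cyanites)),Xiphella),Xiphinus).
Changes per character on this tree: Char. 1: 1; Char. 2: 1; Char. 3: 1; Char. 4: 1; Char. 5: 1; Char. 6: 1.
Total = 6.

6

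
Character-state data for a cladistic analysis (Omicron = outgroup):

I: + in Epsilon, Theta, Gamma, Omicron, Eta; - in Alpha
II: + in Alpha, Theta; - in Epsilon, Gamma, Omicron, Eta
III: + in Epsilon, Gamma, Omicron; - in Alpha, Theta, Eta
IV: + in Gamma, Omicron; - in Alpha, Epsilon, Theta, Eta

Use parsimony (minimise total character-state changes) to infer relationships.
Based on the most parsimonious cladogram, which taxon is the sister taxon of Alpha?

Character polarity is set by the outgroup: the derived state is whichever differs from the outgroup's state, so for I, III, IV the derived state is '-', and for the remaining characters it is '+'.
I: derived state '-' in Alpha only — an autapomorphy, so it tells us nothing about relationships among taxa.
II: derived state '+' in Alpha and Theta only — synapomorphy for {Alpha, Theta}.
III: derived state '-' in Alpha, Eta, and Theta only — synapomorphy for {Alpha, Eta, Theta}.
Only Alpha, Epsilon, Eta, and Theta show the derived state '-' for IV, supporting them as a clade.
Most parsimonious ingroup topology: ((((Theta,Alpha),Eta),Epsilon),Gamma).
Alpha and Theta form a cherry on this tree, so they are sister taxa.

Theta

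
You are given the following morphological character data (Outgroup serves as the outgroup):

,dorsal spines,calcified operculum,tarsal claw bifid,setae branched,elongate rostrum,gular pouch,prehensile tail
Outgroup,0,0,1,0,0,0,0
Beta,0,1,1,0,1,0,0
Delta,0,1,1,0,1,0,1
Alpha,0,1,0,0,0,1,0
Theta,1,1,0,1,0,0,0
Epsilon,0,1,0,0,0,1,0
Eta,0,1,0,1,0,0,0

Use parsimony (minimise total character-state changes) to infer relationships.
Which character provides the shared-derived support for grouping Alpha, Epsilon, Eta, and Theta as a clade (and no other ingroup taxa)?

tarsal claw bifid

Character polarity is set by the outgroup: the derived state is whichever differs from the outgroup's state, so for tarsal claw bifid the derived state is '0', and for the remaining characters it is '1'.
dorsal spines: derived state '1' in Theta only — an autapomorphy, so it tells us nothing about relationships among taxa.
calcified operculum (derived state '1') is shared by all ingroup taxa — unites the whole ingroup.
Only Alpha, Epsilon, Eta, and Theta show the derived state '0' for tarsal claw bifid, supporting them as a clade.
setae branched (derived state '1') is shared by Eta and Theta — a synapomorphy uniting that clade.
elongate rostrum: derived state '1' in Beta and Delta only — synapomorphy for {Beta, Delta}.
gular pouch (derived state '1') is shared by Alpha and Epsilon — a synapomorphy uniting that clade.
prehensile tail: derived state '1' in Delta only — an autapomorphy, so it tells us nothing about relationships among taxa.
Most parsimonious ingroup topology: ((Beta,Delta),((Alpha,Epsilon),(Theta,Eta))).
The clade {Alpha, Epsilon, Eta, Theta} is supported by tarsal claw bifid: its derived state '0' occurs in exactly those taxa and in no other taxon (including the outgroup).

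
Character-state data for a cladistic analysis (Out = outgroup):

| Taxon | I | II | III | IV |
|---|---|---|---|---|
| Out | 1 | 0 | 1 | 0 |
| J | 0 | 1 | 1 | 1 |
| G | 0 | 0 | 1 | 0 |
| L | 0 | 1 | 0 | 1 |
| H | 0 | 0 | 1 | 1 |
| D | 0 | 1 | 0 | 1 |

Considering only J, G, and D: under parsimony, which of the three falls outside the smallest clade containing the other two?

G

Character polarity is set by the outgroup: the derived state is whichever differs from the outgroup's state, so for I, III the derived state is '0', and for the remaining characters it is '1'.
All ingroup taxa share the derived state '0' for I; it defines the ingroup but does not resolve relationships within it.
Only D, J, and L show the derived state '1' for II, supporting them as a clade.
III: derived state '0' in D and L only — synapomorphy for {D, L}.
IV (derived state '1') is shared by D, H, J, and L — a synapomorphy uniting that clade.
Most parsimonious ingroup topology: (((J,(L,D)),H),G).
D and J share a more recent common ancestor with each other than either does with G, so G is the least closely related of the three.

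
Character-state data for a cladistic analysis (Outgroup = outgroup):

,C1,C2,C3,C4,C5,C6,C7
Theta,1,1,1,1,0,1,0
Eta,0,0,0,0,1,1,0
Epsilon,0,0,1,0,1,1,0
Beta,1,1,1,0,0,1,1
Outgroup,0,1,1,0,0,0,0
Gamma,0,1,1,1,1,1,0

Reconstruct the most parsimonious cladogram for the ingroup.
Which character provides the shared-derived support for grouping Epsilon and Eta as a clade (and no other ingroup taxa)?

C2

Character polarity is set by the outgroup: the derived state is whichever differs from the outgroup's state, so for C2, C3 the derived state is '0', and for the remaining characters it is '1'.
Only Beta and Theta show the derived state '1' for C1, supporting them as a clade.
Only Epsilon and Eta show the derived state '0' for C2, supporting them as a clade.
C3: derived state '0' in Eta only — an autapomorphy, so it tells us nothing about relationships among taxa.
C4 (state '1') occurs in Gamma and Theta but conflicts with the nesting implied by the other characters — most parsimoniously interpreted as homoplasy.
C5: derived state '1' in Epsilon, Eta, and Gamma only — synapomorphy for {Epsilon, Eta, Gamma}.
All ingroup taxa share the derived state '1' for C6; it defines the ingroup but does not resolve relationships within it.
C7 (derived state '1') is unique to Beta (autapomorphy; uninformative for grouping).
Most parsimonious ingroup topology: ((Gamma,(Epsilon,Eta)),(Beta,Theta)).
The clade {Epsilon, Eta} is supported by C2: its derived state '0' occurs in exactly those taxa and in no other taxon (including the outgroup).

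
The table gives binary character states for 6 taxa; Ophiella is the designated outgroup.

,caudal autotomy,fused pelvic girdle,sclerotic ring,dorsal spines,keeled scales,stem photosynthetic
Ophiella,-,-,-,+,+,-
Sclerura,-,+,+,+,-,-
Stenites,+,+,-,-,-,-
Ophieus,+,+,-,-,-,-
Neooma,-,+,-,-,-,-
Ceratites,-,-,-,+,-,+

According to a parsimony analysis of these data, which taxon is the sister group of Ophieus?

Character polarity is set by the outgroup: the derived state is whichever differs from the outgroup's state, so for dorsal spines, keeled scales the derived state is '-', and for the remaining characters it is '+'.
caudal autotomy: derived state '+' in Ophieus and Stenites only — synapomorphy for {Ophieus, Stenites}.
Only Neooma, Ophieus, Sclerura, and Stenites show the derived state '+' for fused pelvic girdle, supporting them as a clade.
sclerotic ring (derived state '+') is unique to Sclerura (autapomorphy; uninformative for grouping).
Only Neooma, Ophieus, and Stenites show the derived state '-' for dorsal spines, supporting them as a clade.
All ingroup taxa share the derived state '-' for keeled scales; it defines the ingroup but does not resolve relationships within it.
stem photosynthetic: derived state '+' in Ceratites only — an autapomorphy, so it tells us nothing about relationships among taxa.
Most parsimonious ingroup topology: ((Sclerura,((Stenites,Ophieus),Neooma)),Ceratites).
Ophieus and Stenites form a cherry on this tree, so they are sister taxa.

Stenites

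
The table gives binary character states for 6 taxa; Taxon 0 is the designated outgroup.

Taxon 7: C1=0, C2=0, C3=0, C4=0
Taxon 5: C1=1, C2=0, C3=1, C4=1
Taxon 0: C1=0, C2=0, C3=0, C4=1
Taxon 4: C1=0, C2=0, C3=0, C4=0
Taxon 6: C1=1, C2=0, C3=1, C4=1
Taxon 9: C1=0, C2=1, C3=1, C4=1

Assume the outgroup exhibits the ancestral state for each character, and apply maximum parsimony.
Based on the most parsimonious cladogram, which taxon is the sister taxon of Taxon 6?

Character polarity is set by the outgroup: the derived state is whichever differs from the outgroup's state, so for C4 the derived state is '0', and for the remaining characters it is '1'.
C1 (derived state '1') is shared by Taxon 5 and Taxon 6 — a synapomorphy uniting that clade.
C2 (derived state '1') is unique to Taxon 9 (autapomorphy; uninformative for grouping).
C3: derived state '1' in Taxon 5, Taxon 6, and Taxon 9 only — synapomorphy for {Taxon 5, Taxon 6, Taxon 9}.
Only Taxon 4 and Taxon 7 show the derived state '0' for C4, supporting them as a clade.
Most parsimonious ingroup topology: ((Taxon 9,(Taxon 6,Taxon 5)),(Taxon 4,Taxon 7)).
Taxon 6 and Taxon 5 form a cherry on this tree, so they are sister taxa.

Taxon 5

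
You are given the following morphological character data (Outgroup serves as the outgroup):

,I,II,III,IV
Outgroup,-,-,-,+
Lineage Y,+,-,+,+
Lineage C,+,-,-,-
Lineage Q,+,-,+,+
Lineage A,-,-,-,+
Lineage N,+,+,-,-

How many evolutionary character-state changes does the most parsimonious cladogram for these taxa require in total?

4

Character polarity is set by the outgroup: the derived state is whichever differs from the outgroup's state, so for IV the derived state is '-', and for the remaining characters it is '+'.
I: derived state '+' in Lineage C, Lineage N, Lineage Q, and Lineage Y only — synapomorphy for {Lineage C, Lineage N, Lineage Q, Lineage Y}.
II: derived state '+' in Lineage N only — an autapomorphy, so it tells us nothing about relationships among taxa.
Only Lineage Q and Lineage Y show the derived state '+' for III, supporting them as a clade.
IV: derived state '-' in Lineage C and Lineage N only — synapomorphy for {Lineage C, Lineage N}.
Most parsimonious ingroup topology: (((Lineage Y,Lineage Q),(Lineage C,Lineage N)),Lineage A).
Changes per character on this tree: I: 1; II: 1; III: 1; IV: 1.
Total = 4.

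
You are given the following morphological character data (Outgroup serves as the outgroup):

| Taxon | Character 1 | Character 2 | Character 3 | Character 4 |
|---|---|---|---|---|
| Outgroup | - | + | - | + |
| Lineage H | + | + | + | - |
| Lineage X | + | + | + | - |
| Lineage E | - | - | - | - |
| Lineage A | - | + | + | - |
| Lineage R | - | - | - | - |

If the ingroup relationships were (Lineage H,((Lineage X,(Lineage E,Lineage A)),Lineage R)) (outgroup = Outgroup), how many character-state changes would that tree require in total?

8

Map each character onto (Lineage H,((Lineage X,(Lineage E,Lineage A)),Lineage R)) (rooted by Outgroup) and count the minimum state changes it requires (Fitch parsimony):
Character 1: 2; Character 2: 2; Character 3: 3; Character 4: 1.
Total tree length = 8.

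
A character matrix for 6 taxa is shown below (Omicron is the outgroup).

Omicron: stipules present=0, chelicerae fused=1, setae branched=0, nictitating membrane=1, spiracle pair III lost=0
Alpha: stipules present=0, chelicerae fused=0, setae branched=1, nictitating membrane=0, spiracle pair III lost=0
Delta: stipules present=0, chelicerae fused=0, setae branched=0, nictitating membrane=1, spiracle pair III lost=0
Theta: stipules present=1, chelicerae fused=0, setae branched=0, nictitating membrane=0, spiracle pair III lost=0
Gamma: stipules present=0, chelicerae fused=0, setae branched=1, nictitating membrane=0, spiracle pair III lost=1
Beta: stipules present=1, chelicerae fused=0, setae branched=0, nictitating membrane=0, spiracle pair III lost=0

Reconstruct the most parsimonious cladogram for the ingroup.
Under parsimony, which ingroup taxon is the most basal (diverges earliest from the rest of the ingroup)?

Delta

Character polarity is set by the outgroup: the derived state is whichever differs from the outgroup's state, so for chelicerae fused, nictitating membrane the derived state is '0', and for the remaining characters it is '1'.
Only Beta and Theta show the derived state '1' for stipules present, supporting them as a clade.
All ingroup taxa share the derived state '0' for chelicerae fused; it defines the ingroup but does not resolve relationships within it.
setae branched: derived state '1' in Alpha and Gamma only — synapomorphy for {Alpha, Gamma}.
Only Alpha, Beta, Gamma, and Theta show the derived state '0' for nictitating membrane, supporting them as a clade.
spiracle pair III lost (derived state '1') is unique to Gamma (autapomorphy; uninformative for grouping).
Most parsimonious ingroup topology: (((Alpha,Gamma),(Theta,Beta)),Delta).
Delta is sister to the clade containing all other ingroup taxa, so it is the earliest-diverging (most basal) ingroup lineage.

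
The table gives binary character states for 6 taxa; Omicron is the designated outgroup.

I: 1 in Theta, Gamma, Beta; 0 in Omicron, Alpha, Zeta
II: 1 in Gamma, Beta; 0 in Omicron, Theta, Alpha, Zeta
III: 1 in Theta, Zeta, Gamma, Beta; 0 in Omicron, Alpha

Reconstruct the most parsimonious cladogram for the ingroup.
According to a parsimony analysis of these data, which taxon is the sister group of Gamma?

Beta

The outgroup has state '0' for every character, so '1' is the derived state throughout.
I: derived state '1' in Beta, Gamma, and Theta only — synapomorphy for {Beta, Gamma, Theta}.
II (derived state '1') is shared by Beta and Gamma — a synapomorphy uniting that clade.
Only Beta, Gamma, Theta, and Zeta show the derived state '1' for III, supporting them as a clade.
Most parsimonious ingroup topology: (((Theta,(Gamma,Beta)),Zeta),Alpha).
Gamma and Beta form a cherry on this tree, so they are sister taxa.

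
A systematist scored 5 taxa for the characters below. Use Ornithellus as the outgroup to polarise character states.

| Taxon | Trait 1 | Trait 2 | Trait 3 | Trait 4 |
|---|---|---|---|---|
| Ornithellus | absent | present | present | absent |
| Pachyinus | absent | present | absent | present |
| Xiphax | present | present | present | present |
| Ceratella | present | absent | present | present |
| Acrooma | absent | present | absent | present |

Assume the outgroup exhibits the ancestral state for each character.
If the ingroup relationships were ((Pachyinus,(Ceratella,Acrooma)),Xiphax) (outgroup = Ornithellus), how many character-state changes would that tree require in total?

Map each character onto ((Pachyinus,(Ceratella,Acrooma)),Xiphax) (rooted by Ornithellus) and count the minimum state changes it requires (Fitch parsimony):
Trait 1: 2; Trait 2: 1; Trait 3: 2; Trait 4: 1.
Total tree length = 6.

6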